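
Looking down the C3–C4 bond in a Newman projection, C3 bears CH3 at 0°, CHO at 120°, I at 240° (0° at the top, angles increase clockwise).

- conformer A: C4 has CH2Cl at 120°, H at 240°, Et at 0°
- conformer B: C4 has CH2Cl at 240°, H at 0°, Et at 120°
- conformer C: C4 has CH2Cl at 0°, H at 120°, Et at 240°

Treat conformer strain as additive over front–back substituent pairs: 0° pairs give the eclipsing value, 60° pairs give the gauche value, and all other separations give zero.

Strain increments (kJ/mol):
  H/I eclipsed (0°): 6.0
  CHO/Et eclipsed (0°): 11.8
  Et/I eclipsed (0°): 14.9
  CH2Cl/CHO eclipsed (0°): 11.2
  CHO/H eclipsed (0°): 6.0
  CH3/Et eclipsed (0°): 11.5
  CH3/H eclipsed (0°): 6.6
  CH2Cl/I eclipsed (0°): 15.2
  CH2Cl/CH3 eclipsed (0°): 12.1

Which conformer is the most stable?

A (eclipsed): CH3–Et eclipsed, CHO–CH2Cl eclipsed, I–H eclipsed; 11.5 + 11.2 + 6.0 = 28.7 kJ/mol.
B (eclipsed): CH3–H eclipsed, CHO–Et eclipsed, I–CH2Cl eclipsed; 6.6 + 11.8 + 15.2 = 33.6 kJ/mol.
C (eclipsed): CH3–CH2Cl eclipsed, CHO–H eclipsed, I–Et eclipsed; 12.1 + 6.0 + 14.9 = 33.0 kJ/mol.
A has the lowest total (28.7 kJ/mol).

A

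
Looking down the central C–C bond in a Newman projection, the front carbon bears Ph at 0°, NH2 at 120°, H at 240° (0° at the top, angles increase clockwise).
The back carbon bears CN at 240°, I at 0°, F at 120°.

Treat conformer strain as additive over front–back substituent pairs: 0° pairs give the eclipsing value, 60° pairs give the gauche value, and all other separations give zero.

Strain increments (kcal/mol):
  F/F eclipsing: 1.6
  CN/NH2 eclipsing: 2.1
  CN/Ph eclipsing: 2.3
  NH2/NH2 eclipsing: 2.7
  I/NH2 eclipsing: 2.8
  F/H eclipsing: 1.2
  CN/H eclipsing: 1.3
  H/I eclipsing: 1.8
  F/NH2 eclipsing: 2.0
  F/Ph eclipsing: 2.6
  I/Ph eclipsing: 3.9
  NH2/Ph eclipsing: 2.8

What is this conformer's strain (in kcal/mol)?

7.2 kcal/mol

This conformer (eclipsed): Ph–I eclipsed, NH2–F eclipsed, H–CN eclipsed; 3.9 + 2.0 + 1.3 = 7.2 kcal/mol.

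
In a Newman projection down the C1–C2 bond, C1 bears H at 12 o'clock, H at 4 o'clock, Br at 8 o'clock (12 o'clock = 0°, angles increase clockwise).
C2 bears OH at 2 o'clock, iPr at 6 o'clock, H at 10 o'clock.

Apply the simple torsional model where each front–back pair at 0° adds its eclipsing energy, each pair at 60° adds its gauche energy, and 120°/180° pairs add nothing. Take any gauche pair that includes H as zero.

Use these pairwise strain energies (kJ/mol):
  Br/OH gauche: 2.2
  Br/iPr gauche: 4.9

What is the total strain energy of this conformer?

This conformer is staggered. Br at 240° is gauche with iPr at 180° (4.9). Total 4.9 kJ/mol.

4.9 kJ/mol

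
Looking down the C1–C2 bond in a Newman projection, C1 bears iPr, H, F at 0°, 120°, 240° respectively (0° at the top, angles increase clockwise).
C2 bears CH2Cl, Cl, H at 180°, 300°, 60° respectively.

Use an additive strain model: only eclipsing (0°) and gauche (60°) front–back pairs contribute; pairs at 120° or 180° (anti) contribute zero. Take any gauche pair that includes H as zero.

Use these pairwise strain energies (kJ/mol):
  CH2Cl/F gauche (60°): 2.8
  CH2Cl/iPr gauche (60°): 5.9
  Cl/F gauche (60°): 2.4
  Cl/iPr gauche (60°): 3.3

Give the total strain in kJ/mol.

8.5 kJ/mol

This conformer is staggered. iPr at 0° is gauche with Cl at 300° (3.3); F at 240° is gauche with CH2Cl at 180° (2.8); F at 240° is gauche with Cl at 300° (2.4). Total 8.5 kJ/mol.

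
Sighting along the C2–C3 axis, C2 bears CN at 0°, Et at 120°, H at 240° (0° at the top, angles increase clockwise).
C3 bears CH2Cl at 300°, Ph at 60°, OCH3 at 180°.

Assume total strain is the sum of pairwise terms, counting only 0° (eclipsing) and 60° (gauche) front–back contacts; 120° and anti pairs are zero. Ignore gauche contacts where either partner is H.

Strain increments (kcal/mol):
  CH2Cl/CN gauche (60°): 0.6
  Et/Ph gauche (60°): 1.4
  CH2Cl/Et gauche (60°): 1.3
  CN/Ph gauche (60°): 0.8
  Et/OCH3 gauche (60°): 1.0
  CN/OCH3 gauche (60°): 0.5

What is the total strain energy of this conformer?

3.8 kcal/mol

This conformer (staggered): CN(0°)/CH2Cl(300°) gauche 0.6; CN(0°)/Ph(60°) gauche 0.8; Et(120°)/Ph(60°) gauche 1.4; Et(120°)/OCH3(180°) gauche 1.0 → 3.8 kcal/mol.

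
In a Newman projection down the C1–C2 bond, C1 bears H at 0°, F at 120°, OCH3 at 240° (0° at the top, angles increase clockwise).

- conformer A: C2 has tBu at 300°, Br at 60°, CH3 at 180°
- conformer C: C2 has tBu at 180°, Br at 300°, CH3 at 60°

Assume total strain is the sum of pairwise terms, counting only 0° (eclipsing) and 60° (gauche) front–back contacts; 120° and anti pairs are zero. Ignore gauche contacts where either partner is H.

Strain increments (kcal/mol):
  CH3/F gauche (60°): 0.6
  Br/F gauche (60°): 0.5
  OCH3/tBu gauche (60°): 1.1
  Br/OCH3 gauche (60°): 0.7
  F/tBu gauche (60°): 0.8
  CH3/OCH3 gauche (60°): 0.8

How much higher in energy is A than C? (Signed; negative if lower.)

-0.2 kcal/mol

A is staggered. F at 120° is gauche with Br at 60° (0.5); F at 120° is gauche with CH3 at 180° (0.6); OCH3 at 240° is gauche with tBu at 300° (1.1); OCH3 at 240° is gauche with CH3 at 180° (0.8). Total 3.0 kcal/mol.
C is staggered. F at 120° is gauche with tBu at 180° (0.8); F at 120° is gauche with CH3 at 60° (0.6); OCH3 at 240° is gauche with tBu at 180° (1.1); OCH3 at 240° is gauche with Br at 300° (0.7). Total 3.2 kcal/mol.
E(A) − E(C) = 3.0 − 3.2 = -0.2 kcal/mol.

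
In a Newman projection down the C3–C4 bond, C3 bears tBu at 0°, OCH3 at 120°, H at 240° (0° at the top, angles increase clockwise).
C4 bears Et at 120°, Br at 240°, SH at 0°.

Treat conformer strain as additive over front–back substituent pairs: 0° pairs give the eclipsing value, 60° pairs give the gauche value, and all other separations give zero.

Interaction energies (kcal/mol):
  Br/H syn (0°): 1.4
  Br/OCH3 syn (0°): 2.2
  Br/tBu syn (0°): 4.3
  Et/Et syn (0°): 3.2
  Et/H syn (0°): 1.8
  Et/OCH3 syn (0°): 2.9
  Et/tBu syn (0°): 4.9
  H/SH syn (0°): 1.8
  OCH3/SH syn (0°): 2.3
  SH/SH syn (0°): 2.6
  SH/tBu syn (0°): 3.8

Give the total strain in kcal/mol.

8.1 kcal/mol

This conformer (eclipsed): tBu(0°)/SH(0°) eclipsed 3.8; OCH3(120°)/Et(120°) eclipsed 2.9; H(240°)/Br(240°) eclipsed 1.4 → 8.1 kcal/mol.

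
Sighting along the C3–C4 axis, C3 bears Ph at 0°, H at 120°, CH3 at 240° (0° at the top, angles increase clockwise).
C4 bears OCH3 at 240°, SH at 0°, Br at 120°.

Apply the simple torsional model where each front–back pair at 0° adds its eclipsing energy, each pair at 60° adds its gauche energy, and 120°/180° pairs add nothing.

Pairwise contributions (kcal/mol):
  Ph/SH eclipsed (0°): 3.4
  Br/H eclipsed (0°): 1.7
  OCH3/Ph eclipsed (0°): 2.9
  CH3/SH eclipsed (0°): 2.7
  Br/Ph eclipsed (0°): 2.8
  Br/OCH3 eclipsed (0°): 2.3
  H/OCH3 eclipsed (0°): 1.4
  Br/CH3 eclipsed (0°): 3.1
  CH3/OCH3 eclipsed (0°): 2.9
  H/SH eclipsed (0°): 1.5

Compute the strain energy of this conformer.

8.0 kcal/mol

This conformer (eclipsed): Ph(0°)/SH(0°) eclipsed 3.4; H(120°)/Br(120°) eclipsed 1.7; CH3(240°)/OCH3(240°) eclipsed 2.9 → 8.0 kcal/mol.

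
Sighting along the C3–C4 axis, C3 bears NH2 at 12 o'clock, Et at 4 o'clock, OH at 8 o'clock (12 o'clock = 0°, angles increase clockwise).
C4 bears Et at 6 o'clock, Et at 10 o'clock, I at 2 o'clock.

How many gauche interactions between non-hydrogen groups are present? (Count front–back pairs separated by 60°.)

6

Non-H gauche pairs: NH2(0°)/Et(300°); NH2(0°)/I(60°); Et(120°)/Et(180°); Et(120°)/I(60°); OH(240°)/Et(180°); OH(240°)/Et(300°) — 6 interactions.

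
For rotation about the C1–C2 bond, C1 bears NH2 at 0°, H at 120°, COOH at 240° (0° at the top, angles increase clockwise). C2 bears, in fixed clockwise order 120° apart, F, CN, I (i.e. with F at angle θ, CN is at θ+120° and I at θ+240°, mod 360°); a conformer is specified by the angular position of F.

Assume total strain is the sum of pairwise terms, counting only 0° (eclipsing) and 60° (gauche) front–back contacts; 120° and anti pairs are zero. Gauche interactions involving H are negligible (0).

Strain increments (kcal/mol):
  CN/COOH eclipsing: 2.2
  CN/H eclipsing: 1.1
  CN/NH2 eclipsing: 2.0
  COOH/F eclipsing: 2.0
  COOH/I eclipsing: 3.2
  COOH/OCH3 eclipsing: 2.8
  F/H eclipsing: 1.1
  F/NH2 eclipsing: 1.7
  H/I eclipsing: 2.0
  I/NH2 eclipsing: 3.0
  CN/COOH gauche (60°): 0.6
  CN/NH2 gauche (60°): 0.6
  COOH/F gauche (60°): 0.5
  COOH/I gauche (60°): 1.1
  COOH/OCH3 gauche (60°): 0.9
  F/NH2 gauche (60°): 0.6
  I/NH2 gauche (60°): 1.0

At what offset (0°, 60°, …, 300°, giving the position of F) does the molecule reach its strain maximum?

F at 0° is eclipsed. NH2 at 0° is eclipsed with F at 0° (1.7); H at 120° is eclipsed with CN at 120° (1.1); COOH at 240° is eclipsed with I at 240° (3.2). Total 6.0 kcal/mol.
F at 60° is staggered. NH2 at 0° is gauche with F at 60° (0.6); NH2 at 0° is gauche with I at 300° (1.0); COOH at 240° is gauche with CN at 180° (0.6); COOH at 240° is gauche with I at 300° (1.1). Total 3.3 kcal/mol.
F at 120° is eclipsed. NH2 at 0° is eclipsed with I at 0° (3.0); H at 120° is eclipsed with F at 120° (1.1); COOH at 240° is eclipsed with CN at 240° (2.2). Total 6.3 kcal/mol.
F at 180° is staggered. NH2 at 0° is gauche with CN at 300° (0.6); NH2 at 0° is gauche with I at 60° (1.0); COOH at 240° is gauche with F at 180° (0.5); COOH at 240° is gauche with CN at 300° (0.6). Total 2.7 kcal/mol.
F at 240° is eclipsed. NH2 at 0° is eclipsed with CN at 0° (2.0); H at 120° is eclipsed with I at 120° (2.0); COOH at 240° is eclipsed with F at 240° (2.0). Total 6.0 kcal/mol.
F at 300° is staggered. NH2 at 0° is gauche with F at 300° (0.6); NH2 at 0° is gauche with CN at 60° (0.6); COOH at 240° is gauche with F at 300° (0.5); COOH at 240° is gauche with I at 180° (1.1). Total 2.8 kcal/mol.
The maximum (6.3 kcal/mol) occurs with F at 120°.

120°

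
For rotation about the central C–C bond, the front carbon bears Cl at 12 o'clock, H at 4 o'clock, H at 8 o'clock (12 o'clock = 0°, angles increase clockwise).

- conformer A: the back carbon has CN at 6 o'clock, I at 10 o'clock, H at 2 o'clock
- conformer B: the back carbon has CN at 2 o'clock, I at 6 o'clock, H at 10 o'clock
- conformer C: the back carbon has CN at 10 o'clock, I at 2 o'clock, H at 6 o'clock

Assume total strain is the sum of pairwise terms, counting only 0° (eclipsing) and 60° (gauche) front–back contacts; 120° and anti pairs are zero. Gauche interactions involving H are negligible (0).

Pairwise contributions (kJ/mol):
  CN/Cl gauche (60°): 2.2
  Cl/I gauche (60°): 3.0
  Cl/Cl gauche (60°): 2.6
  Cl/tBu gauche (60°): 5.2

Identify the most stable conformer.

A (staggered): Cl–I gauche; 3.0 = 3.0 kJ/mol.
B (staggered): Cl–CN gauche; 2.2 = 2.2 kJ/mol.
C (staggered): Cl–CN gauche, Cl–I gauche; 2.2 + 3.0 = 5.2 kJ/mol.
B has the lowest total (2.2 kJ/mol).

B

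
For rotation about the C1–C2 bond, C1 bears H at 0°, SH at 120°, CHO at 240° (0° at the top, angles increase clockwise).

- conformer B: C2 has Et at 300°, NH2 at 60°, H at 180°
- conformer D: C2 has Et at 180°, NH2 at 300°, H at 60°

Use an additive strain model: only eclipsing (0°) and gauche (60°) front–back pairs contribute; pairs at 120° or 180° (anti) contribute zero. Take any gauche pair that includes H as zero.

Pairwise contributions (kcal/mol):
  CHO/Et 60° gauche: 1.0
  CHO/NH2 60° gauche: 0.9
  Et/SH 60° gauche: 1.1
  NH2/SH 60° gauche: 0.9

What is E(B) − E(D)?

-1.1 kcal/mol

B (staggered): SH–NH2 gauche, CHO–Et gauche; 0.9 + 1.0 = 1.9 kcal/mol.
D (staggered): SH–Et gauche, CHO–Et gauche, CHO–NH2 gauche; 1.1 + 1.0 + 0.9 = 3.0 kcal/mol.
E(B) − E(D) = 1.9 − 3.0 = -1.1 kcal/mol.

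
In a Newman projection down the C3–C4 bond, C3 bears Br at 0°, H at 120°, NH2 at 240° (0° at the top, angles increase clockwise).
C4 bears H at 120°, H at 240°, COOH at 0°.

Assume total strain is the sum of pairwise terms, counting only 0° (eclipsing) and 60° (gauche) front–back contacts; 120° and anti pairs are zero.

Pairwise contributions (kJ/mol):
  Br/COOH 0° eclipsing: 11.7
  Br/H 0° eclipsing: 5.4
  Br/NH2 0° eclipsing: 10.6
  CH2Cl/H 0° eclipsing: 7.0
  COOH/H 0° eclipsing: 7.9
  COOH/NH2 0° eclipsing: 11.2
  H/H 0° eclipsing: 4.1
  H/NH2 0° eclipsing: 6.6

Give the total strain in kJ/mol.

22.4 kJ/mol

This conformer (eclipsed): Br–COOH eclipsed, H–H eclipsed, NH2–H eclipsed; 11.7 + 4.1 + 6.6 = 22.4 kJ/mol.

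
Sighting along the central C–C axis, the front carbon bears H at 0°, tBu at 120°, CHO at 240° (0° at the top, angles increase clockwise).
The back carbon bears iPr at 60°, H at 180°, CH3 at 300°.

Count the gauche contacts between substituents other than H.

Non-H gauche pairs: tBu(120°)/iPr(60°); CHO(240°)/CH3(300°) — 2 interactions.

2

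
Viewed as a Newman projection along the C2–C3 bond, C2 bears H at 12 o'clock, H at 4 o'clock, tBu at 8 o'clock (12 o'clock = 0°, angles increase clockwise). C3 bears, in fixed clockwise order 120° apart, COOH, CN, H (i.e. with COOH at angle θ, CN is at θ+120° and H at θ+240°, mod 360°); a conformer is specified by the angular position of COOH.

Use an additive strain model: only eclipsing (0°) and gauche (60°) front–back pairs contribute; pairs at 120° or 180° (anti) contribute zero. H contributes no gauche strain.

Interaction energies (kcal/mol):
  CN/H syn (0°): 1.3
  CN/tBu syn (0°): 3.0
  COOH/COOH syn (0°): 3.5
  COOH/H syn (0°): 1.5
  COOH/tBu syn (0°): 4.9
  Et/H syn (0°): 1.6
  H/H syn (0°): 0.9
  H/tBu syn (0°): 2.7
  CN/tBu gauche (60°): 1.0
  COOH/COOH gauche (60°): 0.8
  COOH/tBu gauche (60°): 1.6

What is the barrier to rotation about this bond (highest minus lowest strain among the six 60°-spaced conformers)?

6.1 kcal/mol

COOH at 0° (eclipsed): H–COOH eclipsed, H–CN eclipsed, tBu–H eclipsed; 1.5 + 1.3 + 2.7 = 5.5 kcal/mol.
COOH at 60° (staggered): tBu–CN gauche; 1.0 = 1.0 kcal/mol.
COOH at 120° (eclipsed): H–H eclipsed, H–COOH eclipsed, tBu–CN eclipsed; 0.9 + 1.5 + 3.0 = 5.4 kcal/mol.
COOH at 180° (staggered): tBu–COOH gauche, tBu–CN gauche; 1.6 + 1.0 = 2.6 kcal/mol.
COOH at 240° (eclipsed): H–CN eclipsed, H–H eclipsed, tBu–COOH eclipsed; 1.3 + 0.9 + 4.9 = 7.1 kcal/mol.
COOH at 300° (staggered): tBu–COOH gauche; 1.6 = 1.6 kcal/mol.
Max at 240° (7.1 kcal/mol), min at 60° (1.0 kcal/mol); barrier = 6.1 kcal/mol.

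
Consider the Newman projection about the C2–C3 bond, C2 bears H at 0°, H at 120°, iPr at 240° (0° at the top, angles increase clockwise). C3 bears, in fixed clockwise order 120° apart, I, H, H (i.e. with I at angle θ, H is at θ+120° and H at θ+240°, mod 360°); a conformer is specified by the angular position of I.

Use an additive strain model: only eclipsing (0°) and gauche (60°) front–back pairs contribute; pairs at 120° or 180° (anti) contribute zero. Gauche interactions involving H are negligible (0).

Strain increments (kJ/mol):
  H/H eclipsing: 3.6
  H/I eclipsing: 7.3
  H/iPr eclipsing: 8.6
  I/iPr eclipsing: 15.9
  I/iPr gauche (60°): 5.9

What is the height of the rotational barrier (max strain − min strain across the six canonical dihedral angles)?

I at 0° (eclipsed): H(0°)/I(0°) eclipsed 7.3; H(120°)/H(120°) eclipsed 3.6; iPr(240°)/H(240°) eclipsed 8.6 → 19.5 kJ/mol.
I at 60° (staggered): no non-H gauche contacts → 0.0 kJ/mol.
I at 120° (eclipsed): H(0°)/H(0°) eclipsed 3.6; H(120°)/I(120°) eclipsed 7.3; iPr(240°)/H(240°) eclipsed 8.6 → 19.5 kJ/mol.
I at 180° (staggered): iPr(240°)/I(180°) gauche 5.9 → 5.9 kJ/mol.
I at 240° (eclipsed): H(0°)/H(0°) eclipsed 3.6; H(120°)/H(120°) eclipsed 3.6; iPr(240°)/I(240°) eclipsed 15.9 → 23.1 kJ/mol.
I at 300° (staggered): iPr(240°)/I(300°) gauche 5.9 → 5.9 kJ/mol.
Max at 240° (23.1 kJ/mol), min at 60° (0.0 kJ/mol); barrier = 23.1 kJ/mol.

23.1 kJ/mol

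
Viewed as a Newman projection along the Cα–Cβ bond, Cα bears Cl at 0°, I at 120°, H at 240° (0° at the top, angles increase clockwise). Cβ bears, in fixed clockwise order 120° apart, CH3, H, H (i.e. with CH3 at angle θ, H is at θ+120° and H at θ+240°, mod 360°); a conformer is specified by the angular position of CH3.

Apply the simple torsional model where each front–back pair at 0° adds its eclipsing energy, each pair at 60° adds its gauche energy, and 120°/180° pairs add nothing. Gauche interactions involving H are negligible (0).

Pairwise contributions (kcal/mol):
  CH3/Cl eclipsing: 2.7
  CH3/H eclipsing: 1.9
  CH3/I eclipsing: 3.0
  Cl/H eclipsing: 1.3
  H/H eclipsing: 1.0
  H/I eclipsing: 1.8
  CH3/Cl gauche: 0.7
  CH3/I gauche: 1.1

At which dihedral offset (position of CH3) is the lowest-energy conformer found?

300°

CH3 at 0° is eclipsed. Cl at 0° is eclipsed with CH3 at 0° (2.7); I at 120° is eclipsed with H at 120° (1.8); H at 240° is eclipsed with H at 240° (1.0). Total 5.5 kcal/mol.
CH3 at 60° is staggered. Cl at 0° is gauche with CH3 at 60° (0.7); I at 120° is gauche with CH3 at 60° (1.1). Total 1.8 kcal/mol.
CH3 at 120° is eclipsed. Cl at 0° is eclipsed with H at 0° (1.3); I at 120° is eclipsed with CH3 at 120° (3.0); H at 240° is eclipsed with H at 240° (1.0). Total 5.3 kcal/mol.
CH3 at 180° is staggered. I at 120° is gauche with CH3 at 180° (1.1). Total 1.1 kcal/mol.
CH3 at 240° is eclipsed. Cl at 0° is eclipsed with H at 0° (1.3); I at 120° is eclipsed with H at 120° (1.8); H at 240° is eclipsed with CH3 at 240° (1.9). Total 5.0 kcal/mol.
CH3 at 300° is staggered. Cl at 0° is gauche with CH3 at 300° (0.7). Total 0.7 kcal/mol.
The minimum (0.7 kcal/mol) occurs with CH3 at 300°.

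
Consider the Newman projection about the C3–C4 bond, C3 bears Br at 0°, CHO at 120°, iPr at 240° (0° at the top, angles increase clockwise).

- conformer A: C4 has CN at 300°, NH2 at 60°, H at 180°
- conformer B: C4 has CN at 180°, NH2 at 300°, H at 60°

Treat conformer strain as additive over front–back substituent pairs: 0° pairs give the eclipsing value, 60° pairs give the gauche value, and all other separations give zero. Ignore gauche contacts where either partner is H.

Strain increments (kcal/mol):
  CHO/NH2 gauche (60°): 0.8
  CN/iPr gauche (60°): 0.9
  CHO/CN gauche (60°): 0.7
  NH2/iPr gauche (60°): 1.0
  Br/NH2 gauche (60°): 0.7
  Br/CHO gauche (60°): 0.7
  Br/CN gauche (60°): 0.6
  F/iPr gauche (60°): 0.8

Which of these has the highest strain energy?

B

A (staggered): Br(0°)/CN(300°) gauche 0.6; Br(0°)/NH2(60°) gauche 0.7; CHO(120°)/NH2(60°) gauche 0.8; iPr(240°)/CN(300°) gauche 0.9 → 3.0 kcal/mol.
B (staggered): Br(0°)/NH2(300°) gauche 0.7; CHO(120°)/CN(180°) gauche 0.7; iPr(240°)/CN(180°) gauche 0.9; iPr(240°)/NH2(300°) gauche 1.0 → 3.3 kcal/mol.
B has the highest total (3.3 kcal/mol).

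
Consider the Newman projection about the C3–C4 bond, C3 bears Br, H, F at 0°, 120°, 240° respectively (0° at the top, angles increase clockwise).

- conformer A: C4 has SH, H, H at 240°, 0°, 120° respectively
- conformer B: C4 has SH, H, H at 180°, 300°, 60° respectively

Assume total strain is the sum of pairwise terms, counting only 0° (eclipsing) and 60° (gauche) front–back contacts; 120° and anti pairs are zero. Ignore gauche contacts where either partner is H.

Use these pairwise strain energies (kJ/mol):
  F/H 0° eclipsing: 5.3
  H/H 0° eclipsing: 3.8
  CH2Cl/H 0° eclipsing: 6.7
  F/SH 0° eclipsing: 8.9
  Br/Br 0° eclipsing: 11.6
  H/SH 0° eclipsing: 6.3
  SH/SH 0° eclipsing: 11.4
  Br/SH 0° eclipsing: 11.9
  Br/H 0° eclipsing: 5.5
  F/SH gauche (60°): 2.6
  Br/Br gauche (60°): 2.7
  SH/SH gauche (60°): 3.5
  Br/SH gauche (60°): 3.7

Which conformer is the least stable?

A (eclipsed): Br–H eclipsed, H–H eclipsed, F–SH eclipsed; 5.5 + 3.8 + 8.9 = 18.2 kJ/mol.
B (staggered): F–SH gauche; 2.6 = 2.6 kJ/mol.
A has the highest total (18.2 kJ/mol).

A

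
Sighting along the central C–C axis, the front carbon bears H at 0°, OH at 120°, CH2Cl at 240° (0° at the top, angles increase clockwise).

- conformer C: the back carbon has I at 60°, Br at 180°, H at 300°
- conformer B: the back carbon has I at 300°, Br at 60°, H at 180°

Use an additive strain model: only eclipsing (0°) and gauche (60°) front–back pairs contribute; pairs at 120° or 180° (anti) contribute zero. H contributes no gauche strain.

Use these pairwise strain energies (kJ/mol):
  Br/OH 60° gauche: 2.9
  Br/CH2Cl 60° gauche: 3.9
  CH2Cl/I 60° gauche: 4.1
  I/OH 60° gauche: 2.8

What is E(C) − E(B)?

C is staggered. OH at 120° is gauche with I at 60° (2.8); OH at 120° is gauche with Br at 180° (2.9); CH2Cl at 240° is gauche with Br at 180° (3.9). Total 9.6 kJ/mol.
B is staggered. OH at 120° is gauche with Br at 60° (2.9); CH2Cl at 240° is gauche with I at 300° (4.1). Total 7.0 kJ/mol.
E(C) − E(B) = 9.6 − 7.0 = +2.6 kJ/mol.

+2.6 kJ/mol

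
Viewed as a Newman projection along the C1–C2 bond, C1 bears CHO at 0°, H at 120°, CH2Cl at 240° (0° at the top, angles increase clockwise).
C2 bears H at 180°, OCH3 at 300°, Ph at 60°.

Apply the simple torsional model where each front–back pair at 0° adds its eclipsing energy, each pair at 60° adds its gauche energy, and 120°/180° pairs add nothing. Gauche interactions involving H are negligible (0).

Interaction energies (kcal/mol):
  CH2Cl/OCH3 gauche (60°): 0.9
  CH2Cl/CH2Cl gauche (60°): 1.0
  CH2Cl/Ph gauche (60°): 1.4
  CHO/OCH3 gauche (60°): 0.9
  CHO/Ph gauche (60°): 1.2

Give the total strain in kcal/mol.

This conformer (staggered): CHO–OCH3 gauche, CHO–Ph gauche, CH2Cl–OCH3 gauche; 0.9 + 1.2 + 0.9 = 3.0 kcal/mol.

3.0 kcal/mol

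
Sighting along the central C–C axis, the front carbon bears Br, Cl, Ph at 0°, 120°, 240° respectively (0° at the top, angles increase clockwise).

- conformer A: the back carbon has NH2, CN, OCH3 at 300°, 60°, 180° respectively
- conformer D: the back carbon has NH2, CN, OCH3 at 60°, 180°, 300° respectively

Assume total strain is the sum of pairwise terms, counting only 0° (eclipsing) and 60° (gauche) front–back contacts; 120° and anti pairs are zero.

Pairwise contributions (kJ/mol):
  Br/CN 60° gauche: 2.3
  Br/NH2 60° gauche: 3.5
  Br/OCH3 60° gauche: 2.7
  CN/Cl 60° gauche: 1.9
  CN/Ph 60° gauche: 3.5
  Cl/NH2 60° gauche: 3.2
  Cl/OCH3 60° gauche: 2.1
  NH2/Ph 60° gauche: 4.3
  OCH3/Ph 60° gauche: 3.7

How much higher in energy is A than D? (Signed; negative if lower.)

-0.7 kJ/mol

A (staggered): Br–NH2 gauche, Br–CN gauche, Cl–CN gauche, Cl–OCH3 gauche, Ph–NH2 gauche, Ph–OCH3 gauche; 3.5 + 2.3 + 1.9 + 2.1 + 4.3 + 3.7 = 17.8 kJ/mol.
D (staggered): Br–NH2 gauche, Br–OCH3 gauche, Cl–NH2 gauche, Cl–CN gauche, Ph–CN gauche, Ph–OCH3 gauche; 3.5 + 2.7 + 3.2 + 1.9 + 3.5 + 3.7 = 18.5 kJ/mol.
E(A) − E(D) = 17.8 − 18.5 = -0.7 kJ/mol.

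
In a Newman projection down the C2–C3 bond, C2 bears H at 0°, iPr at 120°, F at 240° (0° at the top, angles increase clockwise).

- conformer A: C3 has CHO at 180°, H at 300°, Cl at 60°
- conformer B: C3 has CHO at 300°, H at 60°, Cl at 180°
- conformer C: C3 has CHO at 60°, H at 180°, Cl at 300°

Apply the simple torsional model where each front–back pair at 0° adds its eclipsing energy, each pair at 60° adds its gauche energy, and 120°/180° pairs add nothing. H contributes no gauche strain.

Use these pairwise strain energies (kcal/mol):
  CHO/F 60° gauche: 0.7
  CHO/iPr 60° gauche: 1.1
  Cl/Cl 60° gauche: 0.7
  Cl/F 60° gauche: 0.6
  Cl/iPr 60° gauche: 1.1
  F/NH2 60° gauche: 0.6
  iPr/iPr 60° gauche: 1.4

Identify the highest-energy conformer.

A (staggered): iPr–CHO gauche, iPr–Cl gauche, F–CHO gauche; 1.1 + 1.1 + 0.7 = 2.9 kcal/mol.
B (staggered): iPr–Cl gauche, F–CHO gauche, F–Cl gauche; 1.1 + 0.7 + 0.6 = 2.4 kcal/mol.
C (staggered): iPr–CHO gauche, F–Cl gauche; 1.1 + 0.6 = 1.7 kcal/mol.
A has the highest total (2.9 kcal/mol).

A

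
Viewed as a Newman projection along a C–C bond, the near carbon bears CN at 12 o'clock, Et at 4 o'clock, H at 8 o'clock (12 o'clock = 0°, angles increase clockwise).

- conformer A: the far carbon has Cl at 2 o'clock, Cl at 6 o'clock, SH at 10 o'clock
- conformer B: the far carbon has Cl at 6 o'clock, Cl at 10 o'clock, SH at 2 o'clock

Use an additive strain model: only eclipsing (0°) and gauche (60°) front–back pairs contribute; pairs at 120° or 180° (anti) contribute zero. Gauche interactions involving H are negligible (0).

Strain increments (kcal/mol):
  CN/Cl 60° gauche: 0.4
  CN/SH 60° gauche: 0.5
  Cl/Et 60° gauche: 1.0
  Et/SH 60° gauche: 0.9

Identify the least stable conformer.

A (staggered): CN–Cl gauche, CN–SH gauche, Et–Cl gauche, Et–Cl gauche; 0.4 + 0.5 + 1.0 + 1.0 = 2.9 kcal/mol.
B (staggered): CN–Cl gauche, CN–SH gauche, Et–Cl gauche, Et–SH gauche; 0.4 + 0.5 + 1.0 + 0.9 = 2.8 kcal/mol.
A has the highest total (2.9 kcal/mol).

A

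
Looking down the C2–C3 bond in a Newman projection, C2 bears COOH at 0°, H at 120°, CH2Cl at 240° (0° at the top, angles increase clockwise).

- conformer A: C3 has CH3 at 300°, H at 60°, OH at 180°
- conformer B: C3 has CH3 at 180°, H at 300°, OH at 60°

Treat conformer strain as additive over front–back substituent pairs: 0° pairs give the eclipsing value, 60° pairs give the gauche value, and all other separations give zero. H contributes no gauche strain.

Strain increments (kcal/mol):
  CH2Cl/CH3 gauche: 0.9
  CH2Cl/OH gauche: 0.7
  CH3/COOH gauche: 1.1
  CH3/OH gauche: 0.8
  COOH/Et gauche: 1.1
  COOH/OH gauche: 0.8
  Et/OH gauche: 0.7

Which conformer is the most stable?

A (staggered): COOH(0°)/CH3(300°) gauche 1.1; CH2Cl(240°)/CH3(300°) gauche 0.9; CH2Cl(240°)/OH(180°) gauche 0.7 → 2.7 kcal/mol.
B (staggered): COOH(0°)/OH(60°) gauche 0.8; CH2Cl(240°)/CH3(180°) gauche 0.9 → 1.7 kcal/mol.
B has the lowest total (1.7 kcal/mol).

B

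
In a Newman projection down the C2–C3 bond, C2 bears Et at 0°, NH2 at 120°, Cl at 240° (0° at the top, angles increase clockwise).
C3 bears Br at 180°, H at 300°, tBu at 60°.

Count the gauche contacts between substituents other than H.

Non-H gauche pairs: Et(0°)/tBu(60°); NH2(120°)/Br(180°); NH2(120°)/tBu(60°); Cl(240°)/Br(180°) — 4 interactions.

4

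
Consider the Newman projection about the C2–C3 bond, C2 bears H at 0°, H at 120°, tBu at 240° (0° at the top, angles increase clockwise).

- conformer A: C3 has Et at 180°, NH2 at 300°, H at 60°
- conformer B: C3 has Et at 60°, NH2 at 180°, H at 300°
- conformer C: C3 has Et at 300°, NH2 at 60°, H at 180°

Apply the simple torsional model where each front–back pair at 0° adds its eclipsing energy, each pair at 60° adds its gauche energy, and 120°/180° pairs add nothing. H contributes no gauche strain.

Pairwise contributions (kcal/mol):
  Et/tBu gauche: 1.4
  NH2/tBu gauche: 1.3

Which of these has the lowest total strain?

A (staggered): tBu(240°)/Et(180°) gauche 1.4; tBu(240°)/NH2(300°) gauche 1.3 → 2.7 kcal/mol.
B (staggered): tBu(240°)/NH2(180°) gauche 1.3 → 1.3 kcal/mol.
C (staggered): tBu(240°)/Et(300°) gauche 1.4 → 1.4 kcal/mol.
B has the lowest total (1.3 kcal/mol).

B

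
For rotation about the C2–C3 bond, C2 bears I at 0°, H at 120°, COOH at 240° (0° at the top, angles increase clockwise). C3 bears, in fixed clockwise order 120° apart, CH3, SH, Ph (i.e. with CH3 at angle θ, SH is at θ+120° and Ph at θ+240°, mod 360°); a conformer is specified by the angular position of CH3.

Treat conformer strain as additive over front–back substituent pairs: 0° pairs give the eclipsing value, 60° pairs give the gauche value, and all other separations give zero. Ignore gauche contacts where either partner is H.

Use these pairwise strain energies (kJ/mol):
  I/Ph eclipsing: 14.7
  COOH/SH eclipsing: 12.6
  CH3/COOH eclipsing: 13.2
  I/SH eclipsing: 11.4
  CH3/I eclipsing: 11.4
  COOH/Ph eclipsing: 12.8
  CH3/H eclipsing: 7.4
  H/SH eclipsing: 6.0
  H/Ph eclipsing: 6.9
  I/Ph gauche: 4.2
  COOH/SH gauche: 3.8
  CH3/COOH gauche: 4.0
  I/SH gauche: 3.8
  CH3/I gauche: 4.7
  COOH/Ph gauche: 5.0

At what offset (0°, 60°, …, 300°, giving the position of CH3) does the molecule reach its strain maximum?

CH3 at 0° (eclipsed): I–CH3 eclipsed, H–SH eclipsed, COOH–Ph eclipsed; 11.4 + 6.0 + 12.8 = 30.2 kJ/mol.
CH3 at 60° (staggered): I–CH3 gauche, I–Ph gauche, COOH–SH gauche, COOH–Ph gauche; 4.7 + 4.2 + 3.8 + 5.0 = 17.7 kJ/mol.
CH3 at 120° (eclipsed): I–Ph eclipsed, H–CH3 eclipsed, COOH–SH eclipsed; 14.7 + 7.4 + 12.6 = 34.7 kJ/mol.
CH3 at 180° (staggered): I–SH gauche, I–Ph gauche, COOH–CH3 gauche, COOH–SH gauche; 3.8 + 4.2 + 4.0 + 3.8 = 15.8 kJ/mol.
CH3 at 240° (eclipsed): I–SH eclipsed, H–Ph eclipsed, COOH–CH3 eclipsed; 11.4 + 6.9 + 13.2 = 31.5 kJ/mol.
CH3 at 300° (staggered): I–CH3 gauche, I–SH gauche, COOH–CH3 gauche, COOH–Ph gauche; 4.7 + 3.8 + 4.0 + 5.0 = 17.5 kJ/mol.
The maximum (34.7 kJ/mol) occurs with CH3 at 120°.

120°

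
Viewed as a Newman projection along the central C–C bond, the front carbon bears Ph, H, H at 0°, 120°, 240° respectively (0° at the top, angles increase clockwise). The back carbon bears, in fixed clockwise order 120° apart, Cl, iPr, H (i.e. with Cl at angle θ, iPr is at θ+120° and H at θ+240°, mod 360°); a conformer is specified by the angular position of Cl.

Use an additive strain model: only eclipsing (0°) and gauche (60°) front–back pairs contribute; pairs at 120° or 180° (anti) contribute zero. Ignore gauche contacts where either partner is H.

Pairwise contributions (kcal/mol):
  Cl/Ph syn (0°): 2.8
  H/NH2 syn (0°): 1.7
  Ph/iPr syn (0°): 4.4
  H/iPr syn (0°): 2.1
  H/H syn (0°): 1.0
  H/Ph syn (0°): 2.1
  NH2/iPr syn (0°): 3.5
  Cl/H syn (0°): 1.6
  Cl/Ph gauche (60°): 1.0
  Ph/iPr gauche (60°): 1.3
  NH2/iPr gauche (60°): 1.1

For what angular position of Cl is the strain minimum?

60°

Cl at 0° (eclipsed): Ph–Cl eclipsed, H–iPr eclipsed, H–H eclipsed; 2.8 + 2.1 + 1.0 = 5.9 kcal/mol.
Cl at 60° (staggered): Ph–Cl gauche; 1.0 = 1.0 kcal/mol.
Cl at 120° (eclipsed): Ph–H eclipsed, H–Cl eclipsed, H–iPr eclipsed; 2.1 + 1.6 + 2.1 = 5.8 kcal/mol.
Cl at 180° (staggered): Ph–iPr gauche; 1.3 = 1.3 kcal/mol.
Cl at 240° (eclipsed): Ph–iPr eclipsed, H–H eclipsed, H–Cl eclipsed; 4.4 + 1.0 + 1.6 = 7.0 kcal/mol.
Cl at 300° (staggered): Ph–Cl gauche, Ph–iPr gauche; 1.0 + 1.3 = 2.3 kcal/mol.
The minimum (1.0 kcal/mol) occurs with Cl at 60°.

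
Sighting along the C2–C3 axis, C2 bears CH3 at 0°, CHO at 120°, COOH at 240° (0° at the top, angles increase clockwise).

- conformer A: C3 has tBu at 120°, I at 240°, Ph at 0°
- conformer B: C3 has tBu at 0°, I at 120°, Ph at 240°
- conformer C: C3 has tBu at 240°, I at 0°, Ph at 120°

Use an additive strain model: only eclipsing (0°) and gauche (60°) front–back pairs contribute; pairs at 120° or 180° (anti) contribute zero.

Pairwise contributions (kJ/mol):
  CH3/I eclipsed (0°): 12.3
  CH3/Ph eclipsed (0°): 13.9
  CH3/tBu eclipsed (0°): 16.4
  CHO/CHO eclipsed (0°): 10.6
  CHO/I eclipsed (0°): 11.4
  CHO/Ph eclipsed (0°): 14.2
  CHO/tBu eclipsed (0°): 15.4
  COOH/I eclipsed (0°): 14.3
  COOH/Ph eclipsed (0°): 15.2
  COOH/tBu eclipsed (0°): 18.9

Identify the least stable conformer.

C

A (eclipsed): CH3–Ph eclipsed, CHO–tBu eclipsed, COOH–I eclipsed; 13.9 + 15.4 + 14.3 = 43.6 kJ/mol.
B (eclipsed): CH3–tBu eclipsed, CHO–I eclipsed, COOH–Ph eclipsed; 16.4 + 11.4 + 15.2 = 43.0 kJ/mol.
C (eclipsed): CH3–I eclipsed, CHO–Ph eclipsed, COOH–tBu eclipsed; 12.3 + 14.2 + 18.9 = 45.4 kJ/mol.
C has the highest total (45.4 kJ/mol).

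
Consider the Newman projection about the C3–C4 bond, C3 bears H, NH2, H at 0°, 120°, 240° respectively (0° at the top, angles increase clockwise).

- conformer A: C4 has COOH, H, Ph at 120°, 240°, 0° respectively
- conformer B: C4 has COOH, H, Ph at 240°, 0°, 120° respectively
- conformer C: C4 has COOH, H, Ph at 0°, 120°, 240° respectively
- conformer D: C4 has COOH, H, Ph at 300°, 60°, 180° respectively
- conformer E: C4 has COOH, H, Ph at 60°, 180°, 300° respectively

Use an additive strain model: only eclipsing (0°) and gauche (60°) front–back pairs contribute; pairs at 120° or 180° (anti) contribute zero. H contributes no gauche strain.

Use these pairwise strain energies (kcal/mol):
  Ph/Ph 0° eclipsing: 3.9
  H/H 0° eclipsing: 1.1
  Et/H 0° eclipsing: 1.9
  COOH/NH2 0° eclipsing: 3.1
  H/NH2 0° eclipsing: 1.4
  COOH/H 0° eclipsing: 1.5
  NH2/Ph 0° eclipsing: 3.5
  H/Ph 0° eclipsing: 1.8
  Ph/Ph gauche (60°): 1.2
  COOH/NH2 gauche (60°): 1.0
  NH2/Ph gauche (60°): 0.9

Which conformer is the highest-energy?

B

A (eclipsed): H–Ph eclipsed, NH2–COOH eclipsed, H–H eclipsed; 1.8 + 3.1 + 1.1 = 6.0 kcal/mol.
B (eclipsed): H–H eclipsed, NH2–Ph eclipsed, H–COOH eclipsed; 1.1 + 3.5 + 1.5 = 6.1 kcal/mol.
C (eclipsed): H–COOH eclipsed, NH2–H eclipsed, H–Ph eclipsed; 1.5 + 1.4 + 1.8 = 4.7 kcal/mol.
D (staggered): NH2–Ph gauche; 0.9 = 0.9 kcal/mol.
E (staggered): NH2–COOH gauche; 1.0 = 1.0 kcal/mol.
B has the highest total (6.1 kcal/mol).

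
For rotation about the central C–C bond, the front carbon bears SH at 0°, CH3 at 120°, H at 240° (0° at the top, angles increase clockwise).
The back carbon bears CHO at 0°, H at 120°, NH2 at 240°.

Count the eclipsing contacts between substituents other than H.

Non-H eclipsing pairs: SH(0°)/CHO(0°) — 1 interaction.

1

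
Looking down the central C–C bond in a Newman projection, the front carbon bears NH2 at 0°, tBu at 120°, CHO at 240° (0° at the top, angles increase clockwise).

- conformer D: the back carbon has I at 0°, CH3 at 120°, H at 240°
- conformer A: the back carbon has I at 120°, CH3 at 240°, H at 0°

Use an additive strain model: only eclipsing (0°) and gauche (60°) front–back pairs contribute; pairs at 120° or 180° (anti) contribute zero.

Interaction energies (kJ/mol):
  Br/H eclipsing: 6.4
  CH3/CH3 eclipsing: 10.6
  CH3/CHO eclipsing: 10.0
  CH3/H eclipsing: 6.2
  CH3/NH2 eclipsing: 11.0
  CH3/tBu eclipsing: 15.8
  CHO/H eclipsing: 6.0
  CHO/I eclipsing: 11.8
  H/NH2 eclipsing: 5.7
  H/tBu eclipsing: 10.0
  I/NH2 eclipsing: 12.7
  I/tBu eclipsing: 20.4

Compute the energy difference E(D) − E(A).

-1.6 kJ/mol

D (eclipsed): NH2–I eclipsed, tBu–CH3 eclipsed, CHO–H eclipsed; 12.7 + 15.8 + 6.0 = 34.5 kJ/mol.
A (eclipsed): NH2–H eclipsed, tBu–I eclipsed, CHO–CH3 eclipsed; 5.7 + 20.4 + 10.0 = 36.1 kJ/mol.
E(D) − E(A) = 34.5 − 36.1 = -1.6 kJ/mol.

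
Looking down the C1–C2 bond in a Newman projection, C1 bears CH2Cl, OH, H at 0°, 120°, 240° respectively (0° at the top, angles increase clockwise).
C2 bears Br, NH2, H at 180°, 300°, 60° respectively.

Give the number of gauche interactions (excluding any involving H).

Non-H gauche pairs: CH2Cl(0°)/NH2(300°); OH(120°)/Br(180°) — 2 interactions.

2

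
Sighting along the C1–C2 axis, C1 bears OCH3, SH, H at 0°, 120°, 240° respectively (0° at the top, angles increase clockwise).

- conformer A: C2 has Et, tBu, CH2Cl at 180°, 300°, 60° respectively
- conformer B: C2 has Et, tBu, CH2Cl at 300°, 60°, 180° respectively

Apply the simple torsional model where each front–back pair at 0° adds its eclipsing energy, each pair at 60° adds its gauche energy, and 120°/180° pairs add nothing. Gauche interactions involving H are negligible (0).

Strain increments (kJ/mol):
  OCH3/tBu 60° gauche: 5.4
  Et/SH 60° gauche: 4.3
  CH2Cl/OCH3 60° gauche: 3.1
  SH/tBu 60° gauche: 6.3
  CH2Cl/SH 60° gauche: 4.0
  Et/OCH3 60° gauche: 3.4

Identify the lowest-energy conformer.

A is staggered. OCH3 at 0° is gauche with tBu at 300° (5.4); OCH3 at 0° is gauche with CH2Cl at 60° (3.1); SH at 120° is gauche with Et at 180° (4.3); SH at 120° is gauche with CH2Cl at 60° (4.0). Total 16.8 kJ/mol.
B is staggered. OCH3 at 0° is gauche with Et at 300° (3.4); OCH3 at 0° is gauche with tBu at 60° (5.4); SH at 120° is gauche with tBu at 60° (6.3); SH at 120° is gauche with CH2Cl at 180° (4.0). Total 19.1 kJ/mol.
A has the lowest total (16.8 kJ/mol).

A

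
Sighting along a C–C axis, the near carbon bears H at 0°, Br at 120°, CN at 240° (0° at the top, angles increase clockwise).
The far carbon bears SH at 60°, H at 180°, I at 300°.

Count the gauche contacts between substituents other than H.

2

Non-H gauche pairs: Br(120°)/SH(60°); CN(240°)/I(300°) — 2 interactions.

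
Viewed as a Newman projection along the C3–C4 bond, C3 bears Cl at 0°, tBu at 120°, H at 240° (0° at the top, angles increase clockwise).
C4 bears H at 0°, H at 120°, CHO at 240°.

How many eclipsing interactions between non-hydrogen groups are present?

0

Every eclipsing pair involves H, so the count is 0.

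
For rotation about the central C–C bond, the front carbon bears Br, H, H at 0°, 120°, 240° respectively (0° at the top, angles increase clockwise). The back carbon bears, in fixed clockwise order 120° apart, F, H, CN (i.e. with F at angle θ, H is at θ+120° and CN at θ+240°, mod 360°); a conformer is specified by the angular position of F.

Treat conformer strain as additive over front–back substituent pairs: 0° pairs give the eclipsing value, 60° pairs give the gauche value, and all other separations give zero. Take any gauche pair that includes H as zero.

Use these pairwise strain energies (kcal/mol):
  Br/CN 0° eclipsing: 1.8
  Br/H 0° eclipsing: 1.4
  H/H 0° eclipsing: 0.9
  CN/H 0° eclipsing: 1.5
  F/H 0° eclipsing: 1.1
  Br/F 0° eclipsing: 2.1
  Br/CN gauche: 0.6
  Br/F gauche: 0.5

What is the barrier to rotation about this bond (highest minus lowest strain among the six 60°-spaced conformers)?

4.0 kcal/mol

F at 0° (eclipsed): Br(0°)/F(0°) eclipsed 2.1; H(120°)/H(120°) eclipsed 0.9; H(240°)/CN(240°) eclipsed 1.5 → 4.5 kcal/mol.
F at 60° (staggered): Br(0°)/F(60°) gauche 0.5; Br(0°)/CN(300°) gauche 0.6 → 1.1 kcal/mol.
F at 120° (eclipsed): Br(0°)/CN(0°) eclipsed 1.8; H(120°)/F(120°) eclipsed 1.1; H(240°)/H(240°) eclipsed 0.9 → 3.8 kcal/mol.
F at 180° (staggered): Br(0°)/CN(60°) gauche 0.6 → 0.6 kcal/mol.
F at 240° (eclipsed): Br(0°)/H(0°) eclipsed 1.4; H(120°)/CN(120°) eclipsed 1.5; H(240°)/F(240°) eclipsed 1.1 → 4.0 kcal/mol.
F at 300° (staggered): Br(0°)/F(300°) gauche 0.5 → 0.5 kcal/mol.
Max at 0° (4.5 kcal/mol), min at 300° (0.5 kcal/mol); barrier = 4.0 kcal/mol.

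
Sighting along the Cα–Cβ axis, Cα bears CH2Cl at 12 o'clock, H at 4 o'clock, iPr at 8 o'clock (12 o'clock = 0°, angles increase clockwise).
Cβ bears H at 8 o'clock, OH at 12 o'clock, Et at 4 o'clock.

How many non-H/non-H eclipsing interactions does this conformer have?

Non-H eclipsing pairs: CH2Cl(0°)/OH(0°) — 1 interaction.

1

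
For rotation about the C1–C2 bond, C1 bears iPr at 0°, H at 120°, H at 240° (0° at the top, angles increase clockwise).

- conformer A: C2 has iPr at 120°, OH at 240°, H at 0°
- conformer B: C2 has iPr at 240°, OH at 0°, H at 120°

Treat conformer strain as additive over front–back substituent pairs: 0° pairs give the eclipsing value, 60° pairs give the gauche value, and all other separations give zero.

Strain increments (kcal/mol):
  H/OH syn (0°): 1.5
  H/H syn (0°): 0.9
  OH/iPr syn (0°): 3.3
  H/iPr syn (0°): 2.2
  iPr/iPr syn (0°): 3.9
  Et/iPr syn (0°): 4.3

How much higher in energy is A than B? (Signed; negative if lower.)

A is eclipsed. iPr at 0° is eclipsed with H at 0° (2.2); H at 120° is eclipsed with iPr at 120° (2.2); H at 240° is eclipsed with OH at 240° (1.5). Total 5.9 kcal/mol.
B is eclipsed. iPr at 0° is eclipsed with OH at 0° (3.3); H at 120° is eclipsed with H at 120° (0.9); H at 240° is eclipsed with iPr at 240° (2.2). Total 6.4 kcal/mol.
E(A) − E(B) = 5.9 − 6.4 = -0.5 kcal/mol.

-0.5 kcal/mol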